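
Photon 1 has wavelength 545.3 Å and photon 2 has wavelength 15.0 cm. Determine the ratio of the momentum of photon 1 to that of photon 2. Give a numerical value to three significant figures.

2.75 × 10^6

p_1 = 1.215 × 10^-26 kg·m/s (from wavelength = 545.3 Å, via p = h/λ).
p_2 = 4.417 × 10^-33 kg·m/s (from wavelength = 15.0 cm, via p = h/λ).
Ratio = 1.215 × 10^-26 / 4.417 × 10^-33 = 2.75 × 10^6.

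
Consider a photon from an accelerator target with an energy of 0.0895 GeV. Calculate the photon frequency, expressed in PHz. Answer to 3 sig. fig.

First convert: E = 0.0895 GeV = 1.4339 × 10^-11 J.
For a photon f = E/h, so f = 2.164 × 10^22 Hz.
Converting to PHz: f = 2.164 × 10^7 PHz ≈ 2.16 × 10^7 PHz.

2.16 × 10^7 PHz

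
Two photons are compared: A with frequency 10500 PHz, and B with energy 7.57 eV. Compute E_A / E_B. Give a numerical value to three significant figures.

5740

E_A = 6.957 × 10^-15 J (from frequency = 10500 PHz, via E = hf).
E_B = 1.213 × 10^-18 J (from energy = 7.57 eV, via E given directly).
Ratio = 6.957 × 10^-15 / 1.213 × 10^-18 = 5740.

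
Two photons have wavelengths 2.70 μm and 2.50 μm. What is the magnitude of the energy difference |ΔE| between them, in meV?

Using E = hc/λ: E₁ = 7.357e-20 J, E₂ = 7.946e-20 J.
|ΔE| = |7.357e-20 − 7.946e-20| = 5.89e-21 J = 36.7 meV.

36.7 meV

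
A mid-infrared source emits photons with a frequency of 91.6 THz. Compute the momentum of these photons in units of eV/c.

0.379 eV/c

(h = 6.62607015e-34 J·s, c = 2.99792458e8 m/s, 1 eV = 1.602176634e-19 J.)
First convert: f = 91.6 THz = 9.16e13 Hz.
For a photon p = hf/c, so p = 2.025e-28 kg·m/s.
Converting to eV/c: p = 0.3788 eV/c ≈ 0.379 eV/c.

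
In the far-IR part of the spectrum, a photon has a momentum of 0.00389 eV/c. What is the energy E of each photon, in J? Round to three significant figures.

Take c = 2.99792458 × 10^8 m/s, 1 eV = 1.602176634 × 10^-19 J.
First convert: p = 0.00389 eV/c = 2.0789 × 10^-30 kg·m/s.
Apply E = pc: E = 6.232 × 10^-22 J.
So E ≈ 6.23 × 10^-22 J.

6.23 × 10^-22 J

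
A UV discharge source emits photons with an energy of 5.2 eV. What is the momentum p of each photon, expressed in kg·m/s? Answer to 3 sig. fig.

In SI units: E = 5.2 eV = 8.3313 × 10^-19 J.
Since p = E/c for a photon, p = 2.779 × 10^-27 kg·m/s.
So p ≈ 2.78 × 10^-27 kg·m/s.

2.78 × 10^-27 kg·m/s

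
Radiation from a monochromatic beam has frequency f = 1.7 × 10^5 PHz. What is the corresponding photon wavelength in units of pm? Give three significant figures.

1.76 pm

In SI units: f = 1.7 × 10^5 PHz = 1.7 × 10^20 Hz.
The photon relation is λ = c/f, giving λ = 1.763 × 10^-12 m.
Converting to pm: λ = 1.763 pm ≈ 1.76 pm.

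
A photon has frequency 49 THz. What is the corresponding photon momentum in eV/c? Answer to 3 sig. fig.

0.203 eV/c

Take h = 6.62607015e-34 J·s, c = 2.99792458e8 m/s, 1 eV = 1.602176634e-19 J.
Convert to SI: f = 49 THz = 4.9e13 Hz.
Since p = hf/c for a photon, p = 1.083e-28 kg·m/s.
Converting to eV/c: p = 0.2026 eV/c ≈ 0.203 eV/c.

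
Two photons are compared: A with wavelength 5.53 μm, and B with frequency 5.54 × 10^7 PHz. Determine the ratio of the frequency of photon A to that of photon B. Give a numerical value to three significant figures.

9.79 × 10^-10

f_A = 5.421 × 10^13 Hz (from wavelength = 5.53 μm, via f = c/λ).
f_B = 5.540 × 10^22 Hz (from frequency = 5.54 × 10^7 PHz, via f given directly).
Ratio = 5.421 × 10^13 / 5.540 × 10^22 = 9.79 × 10^-10.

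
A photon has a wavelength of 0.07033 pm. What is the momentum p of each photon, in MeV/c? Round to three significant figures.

Convert to SI: λ = 0.07033 pm = 7.033 × 10^-14 m.
For a photon p = h/λ, so p = 9.421 × 10^-21 kg·m/s.
Converting to MeV/c: p = 17.63 MeV/c ≈ 17.6 MeV/c.

17.6 MeV/c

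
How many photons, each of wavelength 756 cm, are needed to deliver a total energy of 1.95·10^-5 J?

7.42·10^20 photons

Per-photon energy: E = 2.628·10^-26 J (from wavelength = 756 cm).
N = E_total / E_photon = 1.95·10^-5 J / 2.628·10^-26 J = 7.42·10^20.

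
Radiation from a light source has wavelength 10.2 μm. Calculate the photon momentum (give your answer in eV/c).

0.122 eV/c

Take h = 6.62607015e-34 J·s, c = 2.99792458e8 m/s, 1 eV = 1.602176634e-19 J.
In SI units: λ = 10.2 μm = 1.02e-5 m.
The photon relation is p = h/λ, giving p = 6.496e-29 kg·m/s.
Converting to eV/c: p = 0.1216 eV/c ≈ 0.122 eV/c.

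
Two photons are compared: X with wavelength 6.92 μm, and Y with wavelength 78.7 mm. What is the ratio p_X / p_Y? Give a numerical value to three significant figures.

1.14 × 10^4

p_X = 9.575 × 10^-29 kg·m/s (from wavelength = 6.92 μm, via p = h/λ).
p_Y = 8.419 × 10^-33 kg·m/s (from wavelength = 78.7 mm, via p = h/λ).
Ratio = 9.575 × 10^-29 / 8.419 × 10^-33 = 1.14 × 10^4.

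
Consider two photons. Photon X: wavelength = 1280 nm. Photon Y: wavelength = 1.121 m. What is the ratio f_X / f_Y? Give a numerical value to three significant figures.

f_X = 2.342 × 10^14 Hz (from wavelength = 1280 nm, via f = c/λ).
f_Y = 2.674 × 10^8 Hz (from wavelength = 1.121 m, via f = c/λ).
Ratio = 2.342 × 10^14 / 2.674 × 10^8 = 8.76 × 10^5.

8.76 × 10^5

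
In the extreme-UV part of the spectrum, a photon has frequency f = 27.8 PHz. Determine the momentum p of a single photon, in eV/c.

(h = 6.62607015·10^-34 J·s, c = 2.99792458·10^8 m/s, 1 eV = 1.602176634·10^-19 J.)
First convert: f = 27.8 PHz = 2.78·10^16 Hz.
The photon relation is p = hf/c, giving p = 6.144·10^-26 kg·m/s.
Converting to eV/c: p = 115.0 eV/c ≈ 115 eV/c.

115 eV/c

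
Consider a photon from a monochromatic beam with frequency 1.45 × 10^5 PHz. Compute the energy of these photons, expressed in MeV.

0.600 MeV

Use h = 6.62607015 × 10^-34 J·s, 1 eV = 1.602176634 × 10^-19 J.
In SI units: f = 1.45 × 10^5 PHz = 1.45 × 10^20 Hz.
Since E = hf for a photon, E = 9.608 × 10^-14 J.
Converting to MeV: E = 0.5997 MeV ≈ 0.600 MeV.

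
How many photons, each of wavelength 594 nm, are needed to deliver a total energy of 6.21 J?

Per-photon energy: E = 3.344·10^-19 J (from wavelength = 594 nm).
N = E_total / E_photon = 6.21 J / 3.344·10^-19 J = 1.86·10^19.

1.86·10^19 photons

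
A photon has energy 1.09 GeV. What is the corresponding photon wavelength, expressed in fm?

1.14 fm

Convert to SI: E = 1.09 GeV = 1.7464 × 10^-10 J.
The photon relation is λ = hc/E, giving λ = 1.137 × 10^-15 m.
Converting to fm: λ = 1.137 fm ≈ 1.14 fm.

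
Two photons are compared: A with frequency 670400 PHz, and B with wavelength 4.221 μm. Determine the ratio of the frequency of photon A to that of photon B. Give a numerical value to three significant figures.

9.44e6

f_A = 6.704e20 Hz (from frequency = 670400 PHz, via f given directly).
f_B = 7.102e13 Hz (from wavelength = 4.221 μm, via f = c/λ).
Ratio = 6.704e20 / 7.102e13 = 9.44e6.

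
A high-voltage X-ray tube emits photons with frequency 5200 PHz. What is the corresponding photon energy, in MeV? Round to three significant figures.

0.0215 MeV

(h = 6.62607015e-34 J·s, 1 eV = 1.602176634e-19 J.)
In SI units: f = 5200 PHz = 5.2e18 Hz.
Apply E = hf: E = 3.446e-15 J.
Converting to MeV: E = 0.02151 MeV ≈ 0.0215 MeV.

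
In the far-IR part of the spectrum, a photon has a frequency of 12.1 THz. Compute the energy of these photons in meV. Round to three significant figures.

50.0 meV

(h = 6.62607015 × 10^-34 J·s, 1 eV = 1.602176634 × 10^-19 J.)
Convert to SI: f = 12.1 THz = 1.21 × 10^13 Hz.
Apply E = hf: E = 8.018 × 10^-21 J.
Converting to meV: E = 50.04 meV ≈ 50.0 meV.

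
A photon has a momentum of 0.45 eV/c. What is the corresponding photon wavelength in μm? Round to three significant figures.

2.76 μm

In SI units: p = 0.45 eV/c = 2.4049·10^-28 kg·m/s.
Apply λ = h/p: λ = 2.755·10^-6 m.
Converting to μm: λ = 2.755 μm ≈ 2.76 μm.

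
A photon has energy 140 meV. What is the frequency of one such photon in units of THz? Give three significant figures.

Convert to SI: E = 140 meV = 2.2430 × 10^-20 J.
Apply f = E/h: f = 3.385 × 10^13 Hz.
Converting to THz: f = 33.85 THz ≈ 33.9 THz.

33.9 THz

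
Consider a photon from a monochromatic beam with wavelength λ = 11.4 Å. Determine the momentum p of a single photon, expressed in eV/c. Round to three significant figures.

1090 eV/c

(h = 6.62607015e-34 J·s, c = 2.99792458e8 m/s, 1 eV = 1.602176634e-19 J.)
First convert: λ = 11.4 Å = 1.14e-9 m.
Apply p = h/λ: p = 5.812e-25 kg·m/s.
Converting to eV/c: p = 1088 eV/c ≈ 1090 eV/c.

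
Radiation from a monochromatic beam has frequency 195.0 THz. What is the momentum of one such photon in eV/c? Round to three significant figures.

First convert: f = 195.0 THz = 1.950e14 Hz.
Since p = hf/c for a photon, p = 4.310e-28 kg·m/s.
Converting to eV/c: p = 0.8065 eV/c ≈ 0.806 eV/c.

0.806 eV/c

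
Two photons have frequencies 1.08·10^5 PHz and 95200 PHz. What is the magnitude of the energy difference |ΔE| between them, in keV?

Using E = hf: E₁ = 7.156·10^-14 J, E₂ = 6.308·10^-14 J.
|ΔE| = |7.156·10^-14 − 6.308·10^-14| = 8.48·10^-15 J = 52.9 keV.

52.9 keV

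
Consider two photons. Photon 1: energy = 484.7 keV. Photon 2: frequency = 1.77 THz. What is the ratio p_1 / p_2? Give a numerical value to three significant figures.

6.62e7

p_1 = 2.590e-22 kg·m/s (from energy = 484.7 keV, via p = E/c).
p_2 = 3.912e-30 kg·m/s (from frequency = 1.77 THz, via p = hf/c).
Ratio = 2.590e-22 / 3.912e-30 = 6.62e7.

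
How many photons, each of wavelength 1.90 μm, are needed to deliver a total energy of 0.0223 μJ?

2.13e11 photons

Per-photon energy: E = 1.045e-19 J (from wavelength = 1.90 μm).
N = E_total / E_photon = 2.23e-8 J / 1.045e-19 J = 2.13e11.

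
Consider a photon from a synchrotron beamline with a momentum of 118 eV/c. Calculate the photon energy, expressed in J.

1.89 × 10^-17 J

First convert: p = 118 eV/c = 6.3063 × 10^-26 kg·m/s.
The photon relation is E = pc, giving E = 1.891 × 10^-17 J.
So E ≈ 1.89 × 10^-17 J.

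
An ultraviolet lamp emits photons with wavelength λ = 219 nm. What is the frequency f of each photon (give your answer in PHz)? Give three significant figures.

1.37 PHz

Use c = 2.99792458e8 m/s.
Convert to SI: λ = 219 nm = 2.19e-7 m.
For a photon f = c/λ, so f = 1.369e15 Hz.
Converting to PHz: f = 1.369 PHz ≈ 1.37 PHz.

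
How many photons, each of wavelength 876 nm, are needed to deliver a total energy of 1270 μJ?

Per-photon energy: E = 2.268e-19 J (from wavelength = 876 nm).
N = E_total / E_photon = 0.00127 J / 2.268e-19 J = 5.60e15.

5.60e15 photons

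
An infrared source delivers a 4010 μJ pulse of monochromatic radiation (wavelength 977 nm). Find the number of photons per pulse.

Per-photon energy: E = 2.033e-19 J (from wavelength = 977 nm).
N = E_total / E_photon = 0.00401 J / 2.033e-19 J = 1.97e16.

1.97e16 photons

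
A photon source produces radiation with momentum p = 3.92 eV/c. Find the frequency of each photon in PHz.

Convert to SI: p = 3.92 eV/c = 2.0950 × 10^-27 kg·m/s.
Since f = pc/h for a photon, f = 9.479 × 10^14 Hz.
Converting to PHz: f = 0.9479 PHz ≈ 0.948 PHz.

0.948 PHz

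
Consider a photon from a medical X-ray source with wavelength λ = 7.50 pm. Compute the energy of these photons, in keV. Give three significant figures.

165 keV

In SI units: λ = 7.50 pm = 7.50e-12 m.
The photon relation is E = hc/λ, giving E = 2.649e-14 J.
Converting to keV: E = 165.3 keV ≈ 165 keV.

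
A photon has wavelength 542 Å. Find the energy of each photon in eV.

22.9 eV

First convert: λ = 542 Å = 5.42e-8 m.
For a photon E = hc/λ, so E = 3.665e-18 J.
Converting to eV: E = 22.88 eV ≈ 22.9 eV.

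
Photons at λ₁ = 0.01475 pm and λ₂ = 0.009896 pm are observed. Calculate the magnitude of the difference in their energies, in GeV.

0.0412 GeV

Using E = hc/λ: E₁ = 1.3467·10^-11 J, E₂ = 2.0073·10^-11 J.
|ΔE| = |1.3467·10^-11 − 2.0073·10^-11| = 6.61·10^-12 J = 0.0412 GeV.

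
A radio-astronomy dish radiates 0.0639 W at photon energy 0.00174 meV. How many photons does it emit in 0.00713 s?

Total energy: E_total = P·t = 0.0639 × 0.00713 = 4.556e-4 J.
Per-photon energy: E = 2.788e-25 J.
N = E_total / E_photon = 1.63e21.

1.63e21 photons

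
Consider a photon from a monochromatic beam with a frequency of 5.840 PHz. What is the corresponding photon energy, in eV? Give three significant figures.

In SI units: f = 5.840 PHz = 5.840e15 Hz.
The photon relation is E = hf, giving E = 3.870e-18 J.
Converting to eV: E = 24.15 eV ≈ 24.2 eV.

24.2 eV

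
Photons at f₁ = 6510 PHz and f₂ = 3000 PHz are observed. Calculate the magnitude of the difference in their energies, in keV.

Using E = hf: E₁ = 4.314e-15 J, E₂ = 1.988e-15 J.
|ΔE| = |4.314e-15 − 1.988e-15| = 2.33e-15 J = 14.5 keV.

14.5 keV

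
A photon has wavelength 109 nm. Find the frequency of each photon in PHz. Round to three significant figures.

2.75 PHz

Use c = 2.99792458 × 10^8 m/s.
First convert: λ = 109 nm = 1.09 × 10^-7 m.
For a photon f = c/λ, so f = 2.750 × 10^15 Hz.
Converting to PHz: f = 2.750 PHz ≈ 2.75 PHz.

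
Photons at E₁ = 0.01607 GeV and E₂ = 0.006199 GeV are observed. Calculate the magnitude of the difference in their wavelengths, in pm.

Using λ = hc/E: λ₁ = 7.7153·10^-14 m, λ₂ = 2.0001·10^-13 m.
|Δλ| = |7.7153·10^-14 − 2.0001·10^-13| = 1.23·10^-13 m = 0.123 pm.

0.123 pm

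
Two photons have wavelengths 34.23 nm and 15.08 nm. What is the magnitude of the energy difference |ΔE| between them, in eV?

46.0 eV

Using E = hc/λ: E₁ = 5.8032e-18 J, E₂ = 1.3173e-17 J.
|ΔE| = |5.8032e-18 − 1.3173e-17| = 7.37e-18 J = 46.0 eV.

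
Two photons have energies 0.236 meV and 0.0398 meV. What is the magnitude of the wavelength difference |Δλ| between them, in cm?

2.59 cm

Using λ = hc/E: λ₁ = 0.005254 m, λ₂ = 0.03115 m.
|Δλ| = |0.005254 − 0.03115| = 0.0259 m = 2.59 cm.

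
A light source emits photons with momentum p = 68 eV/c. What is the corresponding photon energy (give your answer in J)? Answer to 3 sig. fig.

1.09e-17 J

Convert to SI: p = 68 eV/c = 3.6341e-26 kg·m/s.
Since E = pc for a photon, E = 1.089e-17 J.
So E ≈ 1.09e-17 J.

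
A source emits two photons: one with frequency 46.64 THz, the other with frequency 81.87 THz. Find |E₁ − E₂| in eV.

0.146 eV

Using E = hf: E₁ = 3.0904·10^-20 J, E₂ = 5.4248·10^-20 J.
|ΔE| = |3.0904·10^-20 − 5.4248·10^-20| = 2.33·10^-20 J = 0.146 eV.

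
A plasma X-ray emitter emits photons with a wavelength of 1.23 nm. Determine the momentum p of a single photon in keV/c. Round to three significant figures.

Convert to SI: λ = 1.23 nm = 1.23e-9 m.
Since p = h/λ for a photon, p = 5.387e-25 kg·m/s.
Converting to keV/c: p = 1.008 keV/c ≈ 1.01 keV/c.

1.01 keV/c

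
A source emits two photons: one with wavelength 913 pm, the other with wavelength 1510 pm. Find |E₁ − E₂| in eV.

537 eV

Using E = hc/λ: E₁ = 2.176·10^-16 J, E₂ = 1.316·10^-16 J.
|ΔE| = |2.176·10^-16 − 1.316·10^-16| = 8.60·10^-17 J = 537 eV.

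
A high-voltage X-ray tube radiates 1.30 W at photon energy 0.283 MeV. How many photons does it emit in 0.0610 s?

Total energy: E_total = P·t = 1.30 × 0.0610 = 0.07930 J.
Per-photon energy: E = 4.534 × 10^-14 J.
N = E_total / E_photon = 1.75 × 10^12.

1.75 × 10^12 photons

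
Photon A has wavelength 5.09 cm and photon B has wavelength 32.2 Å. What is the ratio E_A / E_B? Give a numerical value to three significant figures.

E_A = 3.903 × 10^-24 J (from wavelength = 5.09 cm, via E = hc/λ).
E_B = 6.169 × 10^-17 J (from wavelength = 32.2 Å, via E = hc/λ).
Ratio = 3.903 × 10^-24 / 6.169 × 10^-17 = 6.33 × 10^-8.

6.33 × 10^-8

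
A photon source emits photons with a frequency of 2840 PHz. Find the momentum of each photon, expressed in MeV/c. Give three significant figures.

0.0117 MeV/c

Take h = 6.62607015e-34 J·s, c = 2.99792458e8 m/s, 1 eV = 1.602176634e-19 J.
Convert to SI: f = 2840 PHz = 2.84e18 Hz.
For a photon p = hf/c, so p = 6.277e-24 kg·m/s.
Converting to MeV/c: p = 0.01175 MeV/c ≈ 0.0117 MeV/c.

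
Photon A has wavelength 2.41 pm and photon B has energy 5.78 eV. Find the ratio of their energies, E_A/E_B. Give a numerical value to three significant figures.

8.90·10^4

E_A = 8.243·10^-14 J (from wavelength = 2.41 pm, via E = hc/λ).
E_B = 9.261·10^-19 J (from energy = 5.78 eV, via E given directly).
Ratio = 8.243·10^-14 / 9.261·10^-19 = 8.90·10^4.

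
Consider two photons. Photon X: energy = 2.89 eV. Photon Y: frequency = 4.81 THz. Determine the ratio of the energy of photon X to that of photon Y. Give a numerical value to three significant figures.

E_X = 4.630 × 10^-19 J (from energy = 2.89 eV, via E given directly).
E_Y = 3.187 × 10^-21 J (from frequency = 4.81 THz, via E = hf).
Ratio = 4.630 × 10^-19 / 3.187 × 10^-21 = 145.

145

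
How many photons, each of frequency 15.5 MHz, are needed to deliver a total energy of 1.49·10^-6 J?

Per-photon energy: E = 1.027·10^-26 J (from frequency = 15.5 MHz).
N = E_total / E_photon = 1.49·10^-6 J / 1.027·10^-26 J = 1.45·10^20.

1.45·10^20 photons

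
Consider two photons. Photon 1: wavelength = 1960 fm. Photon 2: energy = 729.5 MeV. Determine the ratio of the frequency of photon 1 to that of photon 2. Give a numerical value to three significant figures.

8.67e-4

f_1 = 1.530e20 Hz (from wavelength = 1960 fm, via f = c/λ).
f_2 = 1.764e23 Hz (from energy = 729.5 MeV, via f = E/h).
Ratio = 1.530e20 / 1.764e23 = 8.67e-4.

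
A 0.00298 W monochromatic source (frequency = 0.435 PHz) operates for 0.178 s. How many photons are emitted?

1.84 × 10^15 photons

Total energy: E_total = P·t = 0.00298 × 0.178 = 5.304 × 10^-4 J.
Per-photon energy: E = 2.882 × 10^-19 J.
N = E_total / E_photon = 1.84 × 10^15.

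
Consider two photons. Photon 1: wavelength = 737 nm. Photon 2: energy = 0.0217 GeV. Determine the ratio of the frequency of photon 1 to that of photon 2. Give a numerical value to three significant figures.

7.75 × 10^-8

f_1 = 4.068 × 10^14 Hz (from wavelength = 737 nm, via f = c/λ).
f_2 = 5.247 × 10^21 Hz (from energy = 0.0217 GeV, via f = E/h).
Ratio = 4.068 × 10^14 / 5.247 × 10^21 = 7.75 × 10^-8.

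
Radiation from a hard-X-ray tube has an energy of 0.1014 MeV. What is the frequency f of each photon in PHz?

(h = 6.62607015 × 10^-34 J·s, 1 eV = 1.602176634 × 10^-19 J.)
First convert: E = 0.1014 MeV = 1.6246 × 10^-14 J.
The photon relation is f = E/h, giving f = 2.452 × 10^19 Hz.
Converting to PHz: f = 24520 PHz ≈ 2.45 × 10^4 PHz.

2.45 × 10^4 PHz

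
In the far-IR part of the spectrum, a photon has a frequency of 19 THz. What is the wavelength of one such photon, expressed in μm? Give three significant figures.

15.8 μm

First convert: f = 19 THz = 1.9e13 Hz.
For a photon λ = c/f, so λ = 1.578e-5 m.
Converting to μm: λ = 15.78 μm ≈ 15.8 μm.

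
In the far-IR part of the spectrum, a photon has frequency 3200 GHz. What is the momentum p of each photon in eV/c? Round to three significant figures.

Use h = 6.62607015e-34 J·s, c = 2.99792458e8 m/s, 1 eV = 1.602176634e-19 J.
In SI units: f = 3200 GHz = 3.2e12 Hz.
Since p = hf/c for a photon, p = 7.073e-30 kg·m/s.
Converting to eV/c: p = 0.01323 eV/c ≈ 0.0132 eV/c.

0.0132 eV/c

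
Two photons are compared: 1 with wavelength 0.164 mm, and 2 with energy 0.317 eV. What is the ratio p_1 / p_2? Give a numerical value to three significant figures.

p_1 = 4.040e-30 kg·m/s (from wavelength = 0.164 mm, via p = h/λ).
p_2 = 1.694e-28 kg·m/s (from energy = 0.317 eV, via p = E/c).
Ratio = 4.040e-30 / 1.694e-28 = 0.0238.

0.0238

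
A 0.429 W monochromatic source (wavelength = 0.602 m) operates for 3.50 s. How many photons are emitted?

Total energy: E_total = P·t = 0.429 × 3.50 = 1.502 J.
Per-photon energy: E = 3.300 × 10^-25 J.
N = E_total / E_photon = 4.55 × 10^24.

4.55 × 10^24 photons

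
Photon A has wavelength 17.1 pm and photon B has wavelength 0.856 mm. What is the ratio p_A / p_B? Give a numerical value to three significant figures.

5.01e7

p_A = 3.875e-23 kg·m/s (from wavelength = 17.1 pm, via p = h/λ).
p_B = 7.741e-31 kg·m/s (from wavelength = 0.856 mm, via p = h/λ).
Ratio = 3.875e-23 / 7.741e-31 = 5.01e7.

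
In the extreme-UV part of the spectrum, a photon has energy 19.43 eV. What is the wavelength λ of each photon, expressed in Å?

638 Å

In SI units: E = 19.43 eV = 3.1130e-18 J.
For a photon λ = hc/E, so λ = 6.381e-8 m.
Converting to Å: λ = 638.1 Å ≈ 638 Å.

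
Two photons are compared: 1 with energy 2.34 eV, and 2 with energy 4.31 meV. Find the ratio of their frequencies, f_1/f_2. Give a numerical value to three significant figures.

f_1 = 5.658 × 10^14 Hz (from energy = 2.34 eV, via f = E/h).
f_2 = 1.042 × 10^12 Hz (from energy = 4.31 meV, via f = E/h).
Ratio = 5.658 × 10^14 / 1.042 × 10^12 = 543.

543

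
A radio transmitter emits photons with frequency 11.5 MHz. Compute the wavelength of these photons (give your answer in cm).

2610 cm

Take c = 2.99792458e8 m/s.
In SI units: f = 11.5 MHz = 1.15e7 Hz.
Since λ = c/f for a photon, λ = 26.07 m.
Converting to cm: λ = 2607 cm ≈ 2610 cm.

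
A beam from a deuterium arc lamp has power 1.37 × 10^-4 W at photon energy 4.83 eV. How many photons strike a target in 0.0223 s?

3.95 × 10^12 photons

Total energy: E_total = P·t = 1.37 × 10^-4 × 0.0223 = 3.055 × 10^-6 J.
Per-photon energy: E = 7.739 × 10^-19 J.
N = E_total / E_photon = 3.95 × 10^12.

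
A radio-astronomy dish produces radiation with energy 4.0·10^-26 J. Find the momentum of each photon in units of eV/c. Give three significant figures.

2.50·10^-7 eV/c

Use c = 2.99792458·10^8 m/s, 1 eV = 1.602176634·10^-19 J.
Apply p = E/c: p = 1.334·10^-34 kg·m/s.
Converting to eV/c: p = 2.497·10^-7 eV/c ≈ 2.50·10^-7 eV/c.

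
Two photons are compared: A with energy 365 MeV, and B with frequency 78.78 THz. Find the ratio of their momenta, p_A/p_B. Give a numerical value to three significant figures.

1.12 × 10^9

p_A = 1.951 × 10^-19 kg·m/s (from energy = 365 MeV, via p = E/c).
p_B = 1.741 × 10^-28 kg·m/s (from frequency = 78.78 THz, via p = hf/c).
Ratio = 1.951 × 10^-19 / 1.741 × 10^-28 = 1.12 × 10^9.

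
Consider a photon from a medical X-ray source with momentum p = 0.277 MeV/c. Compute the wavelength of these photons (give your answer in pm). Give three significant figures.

First convert: p = 0.277 MeV/c = 1.4804·10^-22 kg·m/s.
Since λ = h/p for a photon, λ = 4.476·10^-12 m.
Converting to pm: λ = 4.476 pm ≈ 4.48 pm.

4.48 pm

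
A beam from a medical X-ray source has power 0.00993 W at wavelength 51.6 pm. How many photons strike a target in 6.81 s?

1.76e13 photons

Total energy: E_total = P·t = 0.00993 × 6.81 = 0.06762 J.
Per-photon energy: E = 3.850e-15 J.
N = E_total / E_photon = 1.76e13.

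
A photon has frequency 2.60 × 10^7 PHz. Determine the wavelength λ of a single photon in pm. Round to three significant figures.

0.0115 pm

In SI units: f = 2.60 × 10^7 PHz = 2.60 × 10^22 Hz.
For a photon λ = c/f, so λ = 1.153 × 10^-14 m.
Converting to pm: λ = 0.01153 pm ≈ 0.0115 pm.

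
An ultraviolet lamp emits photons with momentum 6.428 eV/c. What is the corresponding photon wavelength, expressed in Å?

1930 Å

Use h = 6.62607015e-34 J·s, c = 2.99792458e8 m/s, 1 eV = 1.602176634e-19 J.
In SI units: p = 6.428 eV/c = 3.4353e-27 kg·m/s.
Apply λ = h/p: λ = 1.929e-7 m.
Converting to Å: λ = 1929 Å ≈ 1930 Å.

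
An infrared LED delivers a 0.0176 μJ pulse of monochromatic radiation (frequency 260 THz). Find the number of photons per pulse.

1.02 × 10^11 photons

Per-photon energy: E = 1.723 × 10^-19 J (from frequency = 260 THz).
N = E_total / E_photon = 1.76 × 10^-8 J / 1.723 × 10^-19 J = 1.02 × 10^11.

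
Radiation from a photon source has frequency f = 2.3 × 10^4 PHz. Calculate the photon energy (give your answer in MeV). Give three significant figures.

0.0951 MeV

Use h = 6.62607015 × 10^-34 J·s, 1 eV = 1.602176634 × 10^-19 J.
Convert to SI: f = 2.3 × 10^4 PHz = 2.3 × 10^19 Hz.
Apply E = hf: E = 1.524 × 10^-14 J.
Converting to MeV: E = 0.09512 MeV ≈ 0.0951 MeV.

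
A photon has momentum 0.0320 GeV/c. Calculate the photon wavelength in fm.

38.7 fm

Take h = 6.62607015e-34 J·s, c = 2.99792458e8 m/s, 1 eV = 1.602176634e-19 J.
First convert: p = 0.0320 GeV/c = 1.7102e-20 kg·m/s.
Apply λ = h/p: λ = 3.875e-14 m.
Converting to fm: λ = 38.75 fm ≈ 38.7 fm.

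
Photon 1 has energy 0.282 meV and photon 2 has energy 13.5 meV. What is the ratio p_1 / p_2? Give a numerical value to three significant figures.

p_1 = 1.507e-31 kg·m/s (from energy = 0.282 meV, via p = E/c).
p_2 = 7.215e-30 kg·m/s (from energy = 13.5 meV, via p = E/c).
Ratio = 1.507e-31 / 7.215e-30 = 0.0209.

0.0209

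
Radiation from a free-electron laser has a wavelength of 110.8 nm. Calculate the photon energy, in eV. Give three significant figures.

11.2 eV

Use h = 6.62607015e-34 J·s, c = 2.99792458e8 m/s, 1 eV = 1.602176634e-19 J.
First convert: λ = 110.8 nm = 1.108e-7 m.
The photon relation is E = hc/λ, giving E = 1.793e-18 J.
Converting to eV: E = 11.19 eV ≈ 11.2 eV.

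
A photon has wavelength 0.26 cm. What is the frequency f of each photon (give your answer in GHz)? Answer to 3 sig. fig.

115 GHz

First convert: λ = 0.26 cm = 0.0026 m.
The photon relation is f = c/λ, giving f = 1.153e11 Hz.
Converting to GHz: f = 115.3 GHz ≈ 115 GHz.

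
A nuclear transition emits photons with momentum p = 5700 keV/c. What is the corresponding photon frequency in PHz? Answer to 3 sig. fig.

1.38 × 10^6 PHz

Convert to SI: p = 5700 keV/c = 3.0462 × 10^-21 kg·m/s.
The photon relation is f = pc/h, giving f = 1.378 × 10^21 Hz.
Converting to PHz: f = 1.378 × 10^6 PHz ≈ 1.38 × 10^6 PHz.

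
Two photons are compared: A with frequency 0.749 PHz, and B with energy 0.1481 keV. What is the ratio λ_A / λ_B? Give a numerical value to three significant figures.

47.8

λ_A = 4.003e-7 m (from frequency = 0.749 PHz, via λ = c/f).
λ_B = 8.372e-9 m (from energy = 0.1481 keV, via λ = hc/E).
Ratio = 4.003e-7 / 8.372e-9 = 47.8.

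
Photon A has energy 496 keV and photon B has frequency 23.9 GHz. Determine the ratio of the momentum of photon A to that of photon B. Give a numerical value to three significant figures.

p_A = 2.651e-22 kg·m/s (from energy = 496 keV, via p = E/c).
p_B = 5.282e-32 kg·m/s (from frequency = 23.9 GHz, via p = hf/c).
Ratio = 2.651e-22 / 5.282e-32 = 5.02e9.

5.02e9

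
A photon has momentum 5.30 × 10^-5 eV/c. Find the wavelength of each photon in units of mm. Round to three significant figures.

23.4 mm

Convert to SI: p = 5.30 × 10^-5 eV/c = 2.8325 × 10^-32 kg·m/s.
For a photon λ = h/p, so λ = 0.02339 m.
Converting to mm: λ = 23.39 mm ≈ 23.4 mm.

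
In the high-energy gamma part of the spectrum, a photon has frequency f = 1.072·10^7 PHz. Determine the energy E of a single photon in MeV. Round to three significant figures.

In SI units: f = 1.072·10^7 PHz = 1.072·10^22 Hz.
Apply E = hf: E = 7.103·10^-12 J.
Converting to MeV: E = 44.33 MeV ≈ 44.3 MeV.

44.3 MeV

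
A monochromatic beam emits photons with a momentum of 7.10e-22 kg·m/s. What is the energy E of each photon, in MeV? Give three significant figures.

1.33 MeV

The photon relation is E = pc, giving E = 2.129e-13 J.
Converting to MeV: E = 1.329 MeV ≈ 1.33 MeV.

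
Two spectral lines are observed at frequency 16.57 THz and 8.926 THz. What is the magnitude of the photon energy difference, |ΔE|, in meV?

31.6 meV

Using E = hf: E₁ = 1.0979 × 10^-20 J, E₂ = 5.9144 × 10^-21 J.
|ΔE| = |1.0979 × 10^-20 − 5.9144 × 10^-21| = 5.06 × 10^-21 J = 31.6 meV.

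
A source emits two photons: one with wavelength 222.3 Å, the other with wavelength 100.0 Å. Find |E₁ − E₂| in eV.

Using E = hc/λ: E₁ = 8.9359e-18 J, E₂ = 1.9864e-17 J.
|ΔE| = |8.9359e-18 − 1.9864e-17| = 1.09e-17 J = 68.2 eV.

68.2 eV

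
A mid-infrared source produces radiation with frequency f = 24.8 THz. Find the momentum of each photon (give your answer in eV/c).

In SI units: f = 24.8 THz = 2.48·10^13 Hz.
Since p = hf/c for a photon, p = 5.481·10^-29 kg·m/s.
Converting to eV/c: p = 0.1026 eV/c ≈ 0.103 eV/c.

0.103 eV/c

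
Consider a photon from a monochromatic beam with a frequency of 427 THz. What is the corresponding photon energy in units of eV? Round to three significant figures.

Use h = 6.62607015 × 10^-34 J·s, 1 eV = 1.602176634 × 10^-19 J.
In SI units: f = 427 THz = 4.27 × 10^14 Hz.
Apply E = hf: E = 2.829 × 10^-19 J.
Converting to eV: E = 1.766 eV ≈ 1.77 eV.

1.77 eV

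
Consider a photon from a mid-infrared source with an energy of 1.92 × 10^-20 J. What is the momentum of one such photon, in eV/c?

0.120 eV/c

Take c = 2.99792458 × 10^8 m/s, 1 eV = 1.602176634 × 10^-19 J.
Apply p = E/c: p = 6.404 × 10^-29 kg·m/s.
Converting to eV/c: p = 0.1198 eV/c ≈ 0.120 eV/c.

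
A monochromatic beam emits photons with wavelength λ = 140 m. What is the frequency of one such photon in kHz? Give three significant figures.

2140 kHz

Take c = 2.99792458 × 10^8 m/s.
Since f = c/λ for a photon, f = 2.141 × 10^6 Hz.
Converting to kHz: f = 2141 kHz ≈ 2140 kHz.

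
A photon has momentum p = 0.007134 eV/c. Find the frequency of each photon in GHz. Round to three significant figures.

1720 GHz

(h = 6.62607015e-34 J·s, c = 2.99792458e8 m/s, 1 eV = 1.602176634e-19 J.)
Convert to SI: p = 0.007134 eV/c = 3.8126e-30 kg·m/s.
For a photon f = pc/h, so f = 1.725e12 Hz.
Converting to GHz: f = 1725 GHz ≈ 1720 GHz.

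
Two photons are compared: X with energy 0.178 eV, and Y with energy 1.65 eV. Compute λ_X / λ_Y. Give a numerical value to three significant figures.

λ_X = 6.965e-6 m (from energy = 0.178 eV, via λ = hc/E).
λ_Y = 7.514e-7 m (from energy = 1.65 eV, via λ = hc/E).
Ratio = 6.965e-6 / 7.514e-7 = 9.27.

9.27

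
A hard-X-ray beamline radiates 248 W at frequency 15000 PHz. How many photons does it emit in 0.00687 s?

Total energy: E_total = P·t = 248 × 0.00687 = 1.704 J.
Per-photon energy: E = 9.939 × 10^-15 J.
N = E_total / E_photon = 1.71 × 10^14.

1.71 × 10^14 photons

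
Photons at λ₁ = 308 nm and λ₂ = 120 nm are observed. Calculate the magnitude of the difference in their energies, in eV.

6.31 eV

Using E = hc/λ: E₁ = 6.449 × 10^-19 J, E₂ = 1.655 × 10^-18 J.
|ΔE| = |6.449 × 10^-19 − 1.655 × 10^-18| = 1.01 × 10^-18 J = 6.31 eV.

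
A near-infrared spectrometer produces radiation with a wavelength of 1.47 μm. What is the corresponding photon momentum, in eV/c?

0.843 eV/c

Take h = 6.62607015e-34 J·s, c = 2.99792458e8 m/s, 1 eV = 1.602176634e-19 J.
First convert: λ = 1.47 μm = 1.47e-6 m.
The photon relation is p = h/λ, giving p = 4.508e-28 kg·m/s.
Converting to eV/c: p = 0.8434 eV/c ≈ 0.843 eV/c.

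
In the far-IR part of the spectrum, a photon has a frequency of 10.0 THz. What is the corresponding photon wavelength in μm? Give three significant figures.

Convert to SI: f = 10.0 THz = 1.00·10^13 Hz.
Since λ = c/f for a photon, λ = 2.998·10^-5 m.
Converting to μm: λ = 29.98 μm ≈ 30.0 μm.

30.0 μm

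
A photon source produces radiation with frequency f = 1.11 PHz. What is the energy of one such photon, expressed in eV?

4.59 eV

Convert to SI: f = 1.11 PHz = 1.11·10^15 Hz.
Apply E = hf: E = 7.355·10^-19 J.
Converting to eV: E = 4.591 eV ≈ 4.59 eV.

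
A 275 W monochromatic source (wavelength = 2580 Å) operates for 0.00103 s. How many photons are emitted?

3.68 × 10^17 photons

Total energy: E_total = P·t = 275 × 0.00103 = 0.2833 J.
Per-photon energy: E = 7.699 × 10^-19 J.
N = E_total / E_photon = 3.68 × 10^17.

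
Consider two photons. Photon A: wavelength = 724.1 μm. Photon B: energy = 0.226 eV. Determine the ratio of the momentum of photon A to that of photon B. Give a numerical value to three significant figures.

p_A = 9.151e-31 kg·m/s (from wavelength = 724.1 μm, via p = h/λ).
p_B = 1.208e-28 kg·m/s (from energy = 0.226 eV, via p = E/c).
Ratio = 9.151e-31 / 1.208e-28 = 7.58e-3.

7.58e-3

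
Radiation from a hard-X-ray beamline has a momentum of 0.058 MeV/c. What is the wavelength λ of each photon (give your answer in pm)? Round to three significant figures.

In SI units: p = 0.058 MeV/c = 3.0997·10^-23 kg·m/s.
Since λ = h/p for a photon, λ = 2.138·10^-11 m.
Converting to pm: λ = 21.38 pm ≈ 21.4 pm.

21.4 pm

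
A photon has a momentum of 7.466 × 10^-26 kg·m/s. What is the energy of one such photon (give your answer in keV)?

Take c = 2.99792458 × 10^8 m/s, 1 eV = 1.602176634 × 10^-19 J.
For a photon E = pc, so E = 2.238 × 10^-17 J.
Converting to keV: E = 0.1397 keV ≈ 0.140 keV.

0.140 keV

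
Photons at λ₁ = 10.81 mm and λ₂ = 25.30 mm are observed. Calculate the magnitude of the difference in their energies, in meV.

Using E = hc/λ: E₁ = 1.8376·10^-23 J, E₂ = 7.8516·10^-24 J.
|ΔE| = |1.8376·10^-23 − 7.8516·10^-24| = 1.05·10^-23 J = 0.0657 meV.

0.0657 meV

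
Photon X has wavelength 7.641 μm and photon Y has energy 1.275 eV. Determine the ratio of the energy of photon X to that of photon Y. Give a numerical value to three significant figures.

0.127

E_X = 2.600 × 10^-20 J (from wavelength = 7.641 μm, via E = hc/λ).
E_Y = 2.043 × 10^-19 J (from energy = 1.275 eV, via E given directly).
Ratio = 2.600 × 10^-20 / 2.043 × 10^-19 = 0.127.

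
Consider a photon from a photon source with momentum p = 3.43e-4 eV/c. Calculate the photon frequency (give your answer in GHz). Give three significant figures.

82.9 GHz

First convert: p = 3.43e-4 eV/c = 1.8331e-31 kg·m/s.
Apply f = pc/h: f = 8.294e10 Hz.
Converting to GHz: f = 82.94 GHz ≈ 82.9 GHz.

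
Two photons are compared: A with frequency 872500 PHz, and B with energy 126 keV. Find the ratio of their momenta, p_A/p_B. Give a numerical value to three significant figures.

p_A = 1.928e-21 kg·m/s (from frequency = 872500 PHz, via p = hf/c).
p_B = 6.734e-23 kg·m/s (from energy = 126 keV, via p = E/c).
Ratio = 1.928e-21 / 6.734e-23 = 28.6.

28.6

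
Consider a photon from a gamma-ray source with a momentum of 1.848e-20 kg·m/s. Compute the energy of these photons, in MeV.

(c = 2.99792458e8 m/s, 1 eV = 1.602176634e-19 J.)
Apply E = pc: E = 5.540e-12 J.
Converting to MeV: E = 34.58 MeV ≈ 34.6 MeV.

34.6 MeV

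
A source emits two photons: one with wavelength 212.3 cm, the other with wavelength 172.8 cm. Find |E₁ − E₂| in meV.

1.33·10^-4 meV

Using E = hc/λ: E₁ = 9.3568·10^-26 J, E₂ = 1.1496·10^-25 J.
|ΔE| = |9.3568·10^-26 − 1.1496·10^-25| = 2.14·10^-26 J = 1.33·10^-4 meV.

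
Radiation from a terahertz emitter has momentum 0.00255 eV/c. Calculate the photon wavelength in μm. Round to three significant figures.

486 μm

In SI units: p = 0.00255 eV/c = 1.3628 × 10^-30 kg·m/s.
For a photon λ = h/p, so λ = 4.862 × 10^-4 m.
Converting to μm: λ = 486.2 μm ≈ 486 μm.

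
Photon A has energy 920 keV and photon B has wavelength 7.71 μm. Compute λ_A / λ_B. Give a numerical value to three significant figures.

λ_A = 1.348·10^-12 m (from energy = 920 keV, via λ = hc/E).
λ_B = 7.710·10^-6 m (from wavelength = 7.71 μm, via λ given directly).
Ratio = 1.348·10^-12 / 7.710·10^-6 = 1.75·10^-7.

1.75·10^-7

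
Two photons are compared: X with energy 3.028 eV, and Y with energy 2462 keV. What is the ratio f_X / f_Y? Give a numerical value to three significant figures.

f_X = 7.322e14 Hz (from energy = 3.028 eV, via f = E/h).
f_Y = 5.953e20 Hz (from energy = 2462 keV, via f = E/h).
Ratio = 7.322e14 / 5.953e20 = 1.23e-6.

1.23e-6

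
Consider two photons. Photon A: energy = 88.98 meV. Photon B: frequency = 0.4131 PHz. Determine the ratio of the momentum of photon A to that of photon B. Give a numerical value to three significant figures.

0.0521

p_A = 4.755e-29 kg·m/s (from energy = 88.98 meV, via p = E/c).
p_B = 9.130e-28 kg·m/s (from frequency = 0.4131 PHz, via p = hf/c).
Ratio = 4.755e-29 / 9.130e-28 = 0.0521.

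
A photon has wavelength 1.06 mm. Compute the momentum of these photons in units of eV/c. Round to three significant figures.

Use h = 6.62607015e-34 J·s, c = 2.99792458e8 m/s, 1 eV = 1.602176634e-19 J.
First convert: λ = 1.06 mm = 0.00106 m.
Apply p = h/λ: p = 6.251e-31 kg·m/s.
Converting to eV/c: p = 0.001170 eV/c ≈ 1.17e-3 eV/c.

1.17e-3 eV/c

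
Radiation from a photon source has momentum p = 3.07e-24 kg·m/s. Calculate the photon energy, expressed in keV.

5.74 keV

The photon relation is E = pc, giving E = 9.204e-16 J.
Converting to keV: E = 5.744 keV ≈ 5.74 keV.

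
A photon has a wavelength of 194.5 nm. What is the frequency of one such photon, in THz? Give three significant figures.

(c = 2.99792458 × 10^8 m/s.)
Convert to SI: λ = 194.5 nm = 1.945 × 10^-7 m.
The photon relation is f = c/λ, giving f = 1.541 × 10^15 Hz.
Converting to THz: f = 1541 THz ≈ 1540 THz.

1540 THz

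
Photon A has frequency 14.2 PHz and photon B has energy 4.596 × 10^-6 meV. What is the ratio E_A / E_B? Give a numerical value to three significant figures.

E_A = 9.409 × 10^-18 J (from frequency = 14.2 PHz, via E = hf).
E_B = 7.364 × 10^-28 J (from energy = 4.596 × 10^-6 meV, via E given directly).
Ratio = 9.409 × 10^-18 / 7.364 × 10^-28 = 1.28 × 10^10.

1.28 × 10^10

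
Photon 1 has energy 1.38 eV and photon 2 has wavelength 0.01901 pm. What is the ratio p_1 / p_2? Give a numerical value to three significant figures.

2.12·10^-8

p_1 = 7.375·10^-28 kg·m/s (from energy = 1.38 eV, via p = E/c).
p_2 = 3.486·10^-20 kg·m/s (from wavelength = 0.01901 pm, via p = h/λ).
Ratio = 7.375·10^-28 / 3.486·10^-20 = 2.12·10^-8.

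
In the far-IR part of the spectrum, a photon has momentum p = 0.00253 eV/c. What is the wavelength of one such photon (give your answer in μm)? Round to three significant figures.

490 μm

First convert: p = 0.00253 eV/c = 1.3521e-30 kg·m/s.
Since λ = h/p for a photon, λ = 4.901e-4 m.
Converting to μm: λ = 490.1 μm ≈ 490 μm.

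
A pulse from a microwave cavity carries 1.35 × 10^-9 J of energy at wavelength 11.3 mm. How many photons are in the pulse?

Per-photon energy: E = 1.758 × 10^-23 J (from wavelength = 11.3 mm).
N = E_total / E_photon = 1.35 × 10^-9 J / 1.758 × 10^-23 J = 7.68 × 10^13.

7.68 × 10^13 photons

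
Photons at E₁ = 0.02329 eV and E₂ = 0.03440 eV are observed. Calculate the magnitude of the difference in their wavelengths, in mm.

Using λ = hc/E: λ₁ = 5.3235e-5 m, λ₂ = 3.6042e-5 m.
|Δλ| = |5.3235e-5 − 3.6042e-5| = 1.72e-5 m = 0.0172 mm.

0.0172 mm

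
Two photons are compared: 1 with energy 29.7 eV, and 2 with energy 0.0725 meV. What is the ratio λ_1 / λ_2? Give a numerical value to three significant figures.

λ_1 = 4.175 × 10^-8 m (from energy = 29.7 eV, via λ = hc/E).
λ_2 = 0.01710 m (from energy = 0.0725 meV, via λ = hc/E).
Ratio = 4.175 × 10^-8 / 0.01710 = 2.44 × 10^-6.

2.44 × 10^-6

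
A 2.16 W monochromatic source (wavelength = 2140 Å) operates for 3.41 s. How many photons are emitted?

7.93 × 10^18 photons

Total energy: E_total = P·t = 2.16 × 3.41 = 7.366 J.
Per-photon energy: E = 9.282 × 10^-19 J.
N = E_total / E_photon = 7.93 × 10^18.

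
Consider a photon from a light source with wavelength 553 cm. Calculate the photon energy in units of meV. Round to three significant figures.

Convert to SI: λ = 553 cm = 5.53 m.
The photon relation is E = hc/λ, giving E = 3.592 × 10^-26 J.
Converting to meV: E = 2.242 × 10^-4 meV ≈ 2.24 × 10^-4 meV.

2.24 × 10^-4 meV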